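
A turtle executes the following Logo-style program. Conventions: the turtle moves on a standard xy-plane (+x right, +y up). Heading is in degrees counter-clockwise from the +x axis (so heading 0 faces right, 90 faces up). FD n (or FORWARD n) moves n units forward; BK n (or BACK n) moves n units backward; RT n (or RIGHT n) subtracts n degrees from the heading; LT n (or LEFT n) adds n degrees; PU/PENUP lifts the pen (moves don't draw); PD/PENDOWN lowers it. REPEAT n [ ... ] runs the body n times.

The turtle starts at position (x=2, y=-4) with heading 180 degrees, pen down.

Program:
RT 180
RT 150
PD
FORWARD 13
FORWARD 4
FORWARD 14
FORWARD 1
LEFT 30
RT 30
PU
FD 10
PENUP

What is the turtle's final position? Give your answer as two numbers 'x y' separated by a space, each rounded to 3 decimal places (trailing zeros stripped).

Answer: -34.373 -25

Derivation:
Executing turtle program step by step:
Start: pos=(2,-4), heading=180, pen down
RT 180: heading 180 -> 0
RT 150: heading 0 -> 210
PD: pen down
FD 13: (2,-4) -> (-9.258,-10.5) [heading=210, draw]
FD 4: (-9.258,-10.5) -> (-12.722,-12.5) [heading=210, draw]
FD 14: (-12.722,-12.5) -> (-24.847,-19.5) [heading=210, draw]
FD 1: (-24.847,-19.5) -> (-25.713,-20) [heading=210, draw]
LT 30: heading 210 -> 240
RT 30: heading 240 -> 210
PU: pen up
FD 10: (-25.713,-20) -> (-34.373,-25) [heading=210, move]
PU: pen up
Final: pos=(-34.373,-25), heading=210, 4 segment(s) drawn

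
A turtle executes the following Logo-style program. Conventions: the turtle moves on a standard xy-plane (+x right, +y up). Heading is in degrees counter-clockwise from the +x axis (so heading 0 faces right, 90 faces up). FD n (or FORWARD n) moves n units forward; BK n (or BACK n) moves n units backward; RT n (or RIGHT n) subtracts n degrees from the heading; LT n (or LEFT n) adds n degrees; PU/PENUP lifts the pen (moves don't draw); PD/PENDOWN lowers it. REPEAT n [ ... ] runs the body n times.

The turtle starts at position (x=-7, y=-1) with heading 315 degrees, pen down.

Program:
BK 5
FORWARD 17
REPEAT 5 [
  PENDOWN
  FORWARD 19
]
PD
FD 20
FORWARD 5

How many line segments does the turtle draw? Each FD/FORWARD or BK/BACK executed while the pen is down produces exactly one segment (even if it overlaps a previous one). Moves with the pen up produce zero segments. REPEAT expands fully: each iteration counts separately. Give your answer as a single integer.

Executing turtle program step by step:
Start: pos=(-7,-1), heading=315, pen down
BK 5: (-7,-1) -> (-10.536,2.536) [heading=315, draw]
FD 17: (-10.536,2.536) -> (1.485,-9.485) [heading=315, draw]
REPEAT 5 [
  -- iteration 1/5 --
  PD: pen down
  FD 19: (1.485,-9.485) -> (14.92,-22.92) [heading=315, draw]
  -- iteration 2/5 --
  PD: pen down
  FD 19: (14.92,-22.92) -> (28.355,-36.355) [heading=315, draw]
  -- iteration 3/5 --
  PD: pen down
  FD 19: (28.355,-36.355) -> (41.79,-49.79) [heading=315, draw]
  -- iteration 4/5 --
  PD: pen down
  FD 19: (41.79,-49.79) -> (55.225,-63.225) [heading=315, draw]
  -- iteration 5/5 --
  PD: pen down
  FD 19: (55.225,-63.225) -> (68.66,-76.66) [heading=315, draw]
]
PD: pen down
FD 20: (68.66,-76.66) -> (82.803,-90.803) [heading=315, draw]
FD 5: (82.803,-90.803) -> (86.338,-94.338) [heading=315, draw]
Final: pos=(86.338,-94.338), heading=315, 9 segment(s) drawn
Segments drawn: 9

Answer: 9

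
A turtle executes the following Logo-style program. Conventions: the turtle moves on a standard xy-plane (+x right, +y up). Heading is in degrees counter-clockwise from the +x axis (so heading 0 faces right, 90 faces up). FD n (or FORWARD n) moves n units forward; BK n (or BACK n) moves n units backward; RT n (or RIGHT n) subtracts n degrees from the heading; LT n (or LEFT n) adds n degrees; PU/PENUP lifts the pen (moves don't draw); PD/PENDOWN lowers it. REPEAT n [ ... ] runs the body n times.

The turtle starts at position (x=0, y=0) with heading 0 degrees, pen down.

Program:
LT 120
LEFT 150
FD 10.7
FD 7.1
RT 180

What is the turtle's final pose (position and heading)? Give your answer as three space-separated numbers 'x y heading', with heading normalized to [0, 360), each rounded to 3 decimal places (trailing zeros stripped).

Executing turtle program step by step:
Start: pos=(0,0), heading=0, pen down
LT 120: heading 0 -> 120
LT 150: heading 120 -> 270
FD 10.7: (0,0) -> (0,-10.7) [heading=270, draw]
FD 7.1: (0,-10.7) -> (0,-17.8) [heading=270, draw]
RT 180: heading 270 -> 90
Final: pos=(0,-17.8), heading=90, 2 segment(s) drawn

Answer: 0 -17.8 90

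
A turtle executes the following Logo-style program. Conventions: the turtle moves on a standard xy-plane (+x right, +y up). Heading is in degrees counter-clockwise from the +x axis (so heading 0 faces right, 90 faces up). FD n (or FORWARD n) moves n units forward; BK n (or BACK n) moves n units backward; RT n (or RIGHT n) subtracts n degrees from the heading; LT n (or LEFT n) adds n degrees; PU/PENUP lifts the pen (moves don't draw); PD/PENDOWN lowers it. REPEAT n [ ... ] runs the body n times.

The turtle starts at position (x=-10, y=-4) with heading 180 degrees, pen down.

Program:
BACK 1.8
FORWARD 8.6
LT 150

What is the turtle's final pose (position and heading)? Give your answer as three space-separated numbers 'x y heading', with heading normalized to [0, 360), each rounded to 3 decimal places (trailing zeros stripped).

Answer: -16.8 -4 330

Derivation:
Executing turtle program step by step:
Start: pos=(-10,-4), heading=180, pen down
BK 1.8: (-10,-4) -> (-8.2,-4) [heading=180, draw]
FD 8.6: (-8.2,-4) -> (-16.8,-4) [heading=180, draw]
LT 150: heading 180 -> 330
Final: pos=(-16.8,-4), heading=330, 2 segment(s) drawn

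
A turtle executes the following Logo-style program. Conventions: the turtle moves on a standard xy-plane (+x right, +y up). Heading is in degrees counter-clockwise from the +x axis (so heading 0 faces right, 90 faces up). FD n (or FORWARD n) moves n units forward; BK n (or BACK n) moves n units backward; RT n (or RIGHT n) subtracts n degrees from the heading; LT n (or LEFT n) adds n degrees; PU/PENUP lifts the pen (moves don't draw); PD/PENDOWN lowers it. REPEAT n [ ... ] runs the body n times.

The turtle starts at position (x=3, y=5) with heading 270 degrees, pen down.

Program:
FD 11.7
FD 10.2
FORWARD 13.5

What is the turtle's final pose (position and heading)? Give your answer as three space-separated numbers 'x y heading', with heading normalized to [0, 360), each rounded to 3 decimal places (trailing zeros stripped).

Executing turtle program step by step:
Start: pos=(3,5), heading=270, pen down
FD 11.7: (3,5) -> (3,-6.7) [heading=270, draw]
FD 10.2: (3,-6.7) -> (3,-16.9) [heading=270, draw]
FD 13.5: (3,-16.9) -> (3,-30.4) [heading=270, draw]
Final: pos=(3,-30.4), heading=270, 3 segment(s) drawn

Answer: 3 -30.4 270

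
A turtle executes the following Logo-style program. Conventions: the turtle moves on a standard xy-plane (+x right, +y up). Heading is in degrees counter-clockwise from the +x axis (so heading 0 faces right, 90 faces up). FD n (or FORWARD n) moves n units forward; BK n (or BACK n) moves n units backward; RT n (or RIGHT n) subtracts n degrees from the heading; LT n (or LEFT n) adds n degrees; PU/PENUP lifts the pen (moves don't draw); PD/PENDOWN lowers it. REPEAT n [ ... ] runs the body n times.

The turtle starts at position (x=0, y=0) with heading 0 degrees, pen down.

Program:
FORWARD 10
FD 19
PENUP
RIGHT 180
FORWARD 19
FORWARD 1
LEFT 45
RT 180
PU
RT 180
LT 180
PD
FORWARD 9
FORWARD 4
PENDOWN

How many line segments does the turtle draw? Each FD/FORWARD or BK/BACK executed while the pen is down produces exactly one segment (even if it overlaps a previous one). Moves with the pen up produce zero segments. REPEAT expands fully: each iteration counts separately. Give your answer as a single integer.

Answer: 4

Derivation:
Executing turtle program step by step:
Start: pos=(0,0), heading=0, pen down
FD 10: (0,0) -> (10,0) [heading=0, draw]
FD 19: (10,0) -> (29,0) [heading=0, draw]
PU: pen up
RT 180: heading 0 -> 180
FD 19: (29,0) -> (10,0) [heading=180, move]
FD 1: (10,0) -> (9,0) [heading=180, move]
LT 45: heading 180 -> 225
RT 180: heading 225 -> 45
PU: pen up
RT 180: heading 45 -> 225
LT 180: heading 225 -> 45
PD: pen down
FD 9: (9,0) -> (15.364,6.364) [heading=45, draw]
FD 4: (15.364,6.364) -> (18.192,9.192) [heading=45, draw]
PD: pen down
Final: pos=(18.192,9.192), heading=45, 4 segment(s) drawn
Segments drawn: 4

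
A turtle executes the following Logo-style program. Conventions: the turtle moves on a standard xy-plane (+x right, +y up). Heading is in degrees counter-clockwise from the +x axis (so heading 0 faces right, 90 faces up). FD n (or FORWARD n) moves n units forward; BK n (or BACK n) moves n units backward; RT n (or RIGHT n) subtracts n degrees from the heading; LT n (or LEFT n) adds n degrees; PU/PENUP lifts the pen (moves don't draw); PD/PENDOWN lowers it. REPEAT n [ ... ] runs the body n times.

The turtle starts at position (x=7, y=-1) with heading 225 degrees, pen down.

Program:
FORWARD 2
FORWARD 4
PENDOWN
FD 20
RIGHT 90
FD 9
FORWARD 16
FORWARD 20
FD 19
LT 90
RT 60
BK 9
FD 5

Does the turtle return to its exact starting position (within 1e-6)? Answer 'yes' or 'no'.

Executing turtle program step by step:
Start: pos=(7,-1), heading=225, pen down
FD 2: (7,-1) -> (5.586,-2.414) [heading=225, draw]
FD 4: (5.586,-2.414) -> (2.757,-5.243) [heading=225, draw]
PD: pen down
FD 20: (2.757,-5.243) -> (-11.385,-19.385) [heading=225, draw]
RT 90: heading 225 -> 135
FD 9: (-11.385,-19.385) -> (-17.749,-13.021) [heading=135, draw]
FD 16: (-17.749,-13.021) -> (-29.062,-1.707) [heading=135, draw]
FD 20: (-29.062,-1.707) -> (-43.205,12.435) [heading=135, draw]
FD 19: (-43.205,12.435) -> (-56.64,25.87) [heading=135, draw]
LT 90: heading 135 -> 225
RT 60: heading 225 -> 165
BK 9: (-56.64,25.87) -> (-47.946,23.541) [heading=165, draw]
FD 5: (-47.946,23.541) -> (-52.776,24.835) [heading=165, draw]
Final: pos=(-52.776,24.835), heading=165, 9 segment(s) drawn

Start position: (7, -1)
Final position: (-52.776, 24.835)
Distance = 65.12; >= 1e-6 -> NOT closed

Answer: no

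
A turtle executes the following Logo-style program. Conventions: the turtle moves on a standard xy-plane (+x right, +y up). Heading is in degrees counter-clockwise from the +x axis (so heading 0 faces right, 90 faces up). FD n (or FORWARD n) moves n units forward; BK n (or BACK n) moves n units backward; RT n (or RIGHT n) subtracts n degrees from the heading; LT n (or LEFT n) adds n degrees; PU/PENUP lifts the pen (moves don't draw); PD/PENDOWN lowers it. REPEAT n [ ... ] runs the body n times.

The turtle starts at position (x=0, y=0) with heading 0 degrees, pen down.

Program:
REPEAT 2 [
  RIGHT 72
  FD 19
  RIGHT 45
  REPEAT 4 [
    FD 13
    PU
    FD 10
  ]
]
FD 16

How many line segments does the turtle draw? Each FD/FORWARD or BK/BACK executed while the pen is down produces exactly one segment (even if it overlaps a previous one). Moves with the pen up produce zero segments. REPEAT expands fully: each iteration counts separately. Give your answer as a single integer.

Answer: 2

Derivation:
Executing turtle program step by step:
Start: pos=(0,0), heading=0, pen down
REPEAT 2 [
  -- iteration 1/2 --
  RT 72: heading 0 -> 288
  FD 19: (0,0) -> (5.871,-18.07) [heading=288, draw]
  RT 45: heading 288 -> 243
  REPEAT 4 [
    -- iteration 1/4 --
    FD 13: (5.871,-18.07) -> (-0.031,-29.653) [heading=243, draw]
    PU: pen up
    FD 10: (-0.031,-29.653) -> (-4.57,-38.563) [heading=243, move]
    -- iteration 2/4 --
    FD 13: (-4.57,-38.563) -> (-10.472,-50.146) [heading=243, move]
    PU: pen up
    FD 10: (-10.472,-50.146) -> (-15.012,-59.056) [heading=243, move]
    -- iteration 3/4 --
    FD 13: (-15.012,-59.056) -> (-20.914,-70.639) [heading=243, move]
    PU: pen up
    FD 10: (-20.914,-70.639) -> (-25.454,-79.55) [heading=243, move]
    -- iteration 4/4 --
    FD 13: (-25.454,-79.55) -> (-31.356,-91.133) [heading=243, move]
    PU: pen up
    FD 10: (-31.356,-91.133) -> (-35.896,-100.043) [heading=243, move]
  ]
  -- iteration 2/2 --
  RT 72: heading 243 -> 171
  FD 19: (-35.896,-100.043) -> (-54.662,-97.07) [heading=171, move]
  RT 45: heading 171 -> 126
  REPEAT 4 [
    -- iteration 1/4 --
    FD 13: (-54.662,-97.07) -> (-62.303,-86.553) [heading=126, move]
    PU: pen up
    FD 10: (-62.303,-86.553) -> (-68.181,-78.463) [heading=126, move]
    -- iteration 2/4 --
    FD 13: (-68.181,-78.463) -> (-75.822,-67.946) [heading=126, move]
    PU: pen up
    FD 10: (-75.822,-67.946) -> (-81.7,-59.856) [heading=126, move]
    -- iteration 3/4 --
    FD 13: (-81.7,-59.856) -> (-89.341,-49.338) [heading=126, move]
    PU: pen up
    FD 10: (-89.341,-49.338) -> (-95.219,-41.248) [heading=126, move]
    -- iteration 4/4 --
    FD 13: (-95.219,-41.248) -> (-102.86,-30.731) [heading=126, move]
    PU: pen up
    FD 10: (-102.86,-30.731) -> (-108.738,-22.641) [heading=126, move]
  ]
]
FD 16: (-108.738,-22.641) -> (-118.143,-9.697) [heading=126, move]
Final: pos=(-118.143,-9.697), heading=126, 2 segment(s) drawn
Segments drawn: 2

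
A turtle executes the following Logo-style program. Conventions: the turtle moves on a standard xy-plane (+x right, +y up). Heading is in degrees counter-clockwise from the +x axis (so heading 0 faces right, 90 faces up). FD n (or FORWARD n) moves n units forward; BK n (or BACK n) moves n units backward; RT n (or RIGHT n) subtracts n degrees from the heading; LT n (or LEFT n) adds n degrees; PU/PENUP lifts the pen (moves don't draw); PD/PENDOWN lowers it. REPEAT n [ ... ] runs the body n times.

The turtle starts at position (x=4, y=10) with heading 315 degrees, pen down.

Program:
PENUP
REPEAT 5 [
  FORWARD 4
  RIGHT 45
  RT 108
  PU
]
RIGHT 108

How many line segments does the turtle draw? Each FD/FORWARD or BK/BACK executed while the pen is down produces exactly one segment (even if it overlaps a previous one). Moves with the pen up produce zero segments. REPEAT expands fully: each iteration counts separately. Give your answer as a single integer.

Answer: 0

Derivation:
Executing turtle program step by step:
Start: pos=(4,10), heading=315, pen down
PU: pen up
REPEAT 5 [
  -- iteration 1/5 --
  FD 4: (4,10) -> (6.828,7.172) [heading=315, move]
  RT 45: heading 315 -> 270
  RT 108: heading 270 -> 162
  PU: pen up
  -- iteration 2/5 --
  FD 4: (6.828,7.172) -> (3.024,8.408) [heading=162, move]
  RT 45: heading 162 -> 117
  RT 108: heading 117 -> 9
  PU: pen up
  -- iteration 3/5 --
  FD 4: (3.024,8.408) -> (6.975,9.033) [heading=9, move]
  RT 45: heading 9 -> 324
  RT 108: heading 324 -> 216
  PU: pen up
  -- iteration 4/5 --
  FD 4: (6.975,9.033) -> (3.739,6.682) [heading=216, move]
  RT 45: heading 216 -> 171
  RT 108: heading 171 -> 63
  PU: pen up
  -- iteration 5/5 --
  FD 4: (3.739,6.682) -> (5.555,10.246) [heading=63, move]
  RT 45: heading 63 -> 18
  RT 108: heading 18 -> 270
  PU: pen up
]
RT 108: heading 270 -> 162
Final: pos=(5.555,10.246), heading=162, 0 segment(s) drawn
Segments drawn: 0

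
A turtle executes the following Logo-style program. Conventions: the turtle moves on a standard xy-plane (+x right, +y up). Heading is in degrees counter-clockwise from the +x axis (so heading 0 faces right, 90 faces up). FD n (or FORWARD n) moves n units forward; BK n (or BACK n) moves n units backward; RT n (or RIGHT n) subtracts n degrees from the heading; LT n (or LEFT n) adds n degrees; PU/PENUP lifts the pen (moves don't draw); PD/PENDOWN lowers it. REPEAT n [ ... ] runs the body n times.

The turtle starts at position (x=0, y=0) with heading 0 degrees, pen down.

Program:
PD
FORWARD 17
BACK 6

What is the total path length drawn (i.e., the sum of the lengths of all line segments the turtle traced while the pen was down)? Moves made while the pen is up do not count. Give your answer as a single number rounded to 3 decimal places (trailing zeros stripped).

Executing turtle program step by step:
Start: pos=(0,0), heading=0, pen down
PD: pen down
FD 17: (0,0) -> (17,0) [heading=0, draw]
BK 6: (17,0) -> (11,0) [heading=0, draw]
Final: pos=(11,0), heading=0, 2 segment(s) drawn

Segment lengths:
  seg 1: (0,0) -> (17,0), length = 17
  seg 2: (17,0) -> (11,0), length = 6
Total = 23

Answer: 23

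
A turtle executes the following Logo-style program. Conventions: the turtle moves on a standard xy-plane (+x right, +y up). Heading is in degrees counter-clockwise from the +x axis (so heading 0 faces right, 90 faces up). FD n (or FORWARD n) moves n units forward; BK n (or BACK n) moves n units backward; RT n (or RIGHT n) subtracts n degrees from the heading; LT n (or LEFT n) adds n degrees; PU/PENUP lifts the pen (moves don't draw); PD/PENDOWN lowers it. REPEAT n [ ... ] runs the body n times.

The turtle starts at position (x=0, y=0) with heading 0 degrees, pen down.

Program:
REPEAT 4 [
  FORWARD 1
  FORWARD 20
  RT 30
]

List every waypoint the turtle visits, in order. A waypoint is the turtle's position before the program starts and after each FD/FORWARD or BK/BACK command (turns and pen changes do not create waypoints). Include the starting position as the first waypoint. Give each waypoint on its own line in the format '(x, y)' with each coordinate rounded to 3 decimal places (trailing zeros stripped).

Answer: (0, 0)
(1, 0)
(21, 0)
(21.866, -0.5)
(39.187, -10.5)
(39.687, -11.366)
(49.687, -28.687)
(49.687, -29.687)
(49.687, -49.687)

Derivation:
Executing turtle program step by step:
Start: pos=(0,0), heading=0, pen down
REPEAT 4 [
  -- iteration 1/4 --
  FD 1: (0,0) -> (1,0) [heading=0, draw]
  FD 20: (1,0) -> (21,0) [heading=0, draw]
  RT 30: heading 0 -> 330
  -- iteration 2/4 --
  FD 1: (21,0) -> (21.866,-0.5) [heading=330, draw]
  FD 20: (21.866,-0.5) -> (39.187,-10.5) [heading=330, draw]
  RT 30: heading 330 -> 300
  -- iteration 3/4 --
  FD 1: (39.187,-10.5) -> (39.687,-11.366) [heading=300, draw]
  FD 20: (39.687,-11.366) -> (49.687,-28.687) [heading=300, draw]
  RT 30: heading 300 -> 270
  -- iteration 4/4 --
  FD 1: (49.687,-28.687) -> (49.687,-29.687) [heading=270, draw]
  FD 20: (49.687,-29.687) -> (49.687,-49.687) [heading=270, draw]
  RT 30: heading 270 -> 240
]
Final: pos=(49.687,-49.687), heading=240, 8 segment(s) drawn
Waypoints (9 total):
(0, 0)
(1, 0)
(21, 0)
(21.866, -0.5)
(39.187, -10.5)
(39.687, -11.366)
(49.687, -28.687)
(49.687, -29.687)
(49.687, -49.687)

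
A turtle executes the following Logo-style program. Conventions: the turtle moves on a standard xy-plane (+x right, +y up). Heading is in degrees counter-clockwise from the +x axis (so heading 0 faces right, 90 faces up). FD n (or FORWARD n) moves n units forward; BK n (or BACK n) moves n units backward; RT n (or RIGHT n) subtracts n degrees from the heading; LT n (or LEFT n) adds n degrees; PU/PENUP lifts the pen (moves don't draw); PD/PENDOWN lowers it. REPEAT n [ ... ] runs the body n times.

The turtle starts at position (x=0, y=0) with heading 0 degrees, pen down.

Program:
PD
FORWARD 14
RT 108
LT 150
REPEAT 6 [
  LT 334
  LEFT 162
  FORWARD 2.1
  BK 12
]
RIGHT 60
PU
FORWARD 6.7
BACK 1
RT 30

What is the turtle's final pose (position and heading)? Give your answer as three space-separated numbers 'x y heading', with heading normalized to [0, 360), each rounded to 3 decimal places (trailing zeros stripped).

Executing turtle program step by step:
Start: pos=(0,0), heading=0, pen down
PD: pen down
FD 14: (0,0) -> (14,0) [heading=0, draw]
RT 108: heading 0 -> 252
LT 150: heading 252 -> 42
REPEAT 6 [
  -- iteration 1/6 --
  LT 334: heading 42 -> 16
  LT 162: heading 16 -> 178
  FD 2.1: (14,0) -> (11.901,0.073) [heading=178, draw]
  BK 12: (11.901,0.073) -> (23.894,-0.346) [heading=178, draw]
  -- iteration 2/6 --
  LT 334: heading 178 -> 152
  LT 162: heading 152 -> 314
  FD 2.1: (23.894,-0.346) -> (25.353,-1.856) [heading=314, draw]
  BK 12: (25.353,-1.856) -> (17.017,6.776) [heading=314, draw]
  -- iteration 3/6 --
  LT 334: heading 314 -> 288
  LT 162: heading 288 -> 90
  FD 2.1: (17.017,6.776) -> (17.017,8.876) [heading=90, draw]
  BK 12: (17.017,8.876) -> (17.017,-3.124) [heading=90, draw]
  -- iteration 4/6 --
  LT 334: heading 90 -> 64
  LT 162: heading 64 -> 226
  FD 2.1: (17.017,-3.124) -> (15.558,-4.635) [heading=226, draw]
  BK 12: (15.558,-4.635) -> (23.894,3.997) [heading=226, draw]
  -- iteration 5/6 --
  LT 334: heading 226 -> 200
  LT 162: heading 200 -> 2
  FD 2.1: (23.894,3.997) -> (25.993,4.071) [heading=2, draw]
  BK 12: (25.993,4.071) -> (14,3.652) [heading=2, draw]
  -- iteration 6/6 --
  LT 334: heading 2 -> 336
  LT 162: heading 336 -> 138
  FD 2.1: (14,3.652) -> (12.439,5.057) [heading=138, draw]
  BK 12: (12.439,5.057) -> (21.357,-2.972) [heading=138, draw]
]
RT 60: heading 138 -> 78
PU: pen up
FD 6.7: (21.357,-2.972) -> (22.75,3.581) [heading=78, move]
BK 1: (22.75,3.581) -> (22.542,2.603) [heading=78, move]
RT 30: heading 78 -> 48
Final: pos=(22.542,2.603), heading=48, 13 segment(s) drawn

Answer: 22.542 2.603 48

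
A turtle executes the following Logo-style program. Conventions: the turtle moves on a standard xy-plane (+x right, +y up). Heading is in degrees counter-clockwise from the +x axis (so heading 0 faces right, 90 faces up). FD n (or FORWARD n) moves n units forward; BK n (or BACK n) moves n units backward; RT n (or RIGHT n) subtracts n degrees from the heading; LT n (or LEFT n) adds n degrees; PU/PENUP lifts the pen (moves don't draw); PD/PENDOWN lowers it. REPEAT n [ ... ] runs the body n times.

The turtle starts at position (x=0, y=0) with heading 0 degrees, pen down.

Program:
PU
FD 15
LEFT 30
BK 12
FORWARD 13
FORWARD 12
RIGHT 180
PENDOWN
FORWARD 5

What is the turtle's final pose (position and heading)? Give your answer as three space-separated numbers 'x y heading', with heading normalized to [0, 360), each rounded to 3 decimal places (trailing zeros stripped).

Answer: 21.928 4 210

Derivation:
Executing turtle program step by step:
Start: pos=(0,0), heading=0, pen down
PU: pen up
FD 15: (0,0) -> (15,0) [heading=0, move]
LT 30: heading 0 -> 30
BK 12: (15,0) -> (4.608,-6) [heading=30, move]
FD 13: (4.608,-6) -> (15.866,0.5) [heading=30, move]
FD 12: (15.866,0.5) -> (26.258,6.5) [heading=30, move]
RT 180: heading 30 -> 210
PD: pen down
FD 5: (26.258,6.5) -> (21.928,4) [heading=210, draw]
Final: pos=(21.928,4), heading=210, 1 segment(s) drawn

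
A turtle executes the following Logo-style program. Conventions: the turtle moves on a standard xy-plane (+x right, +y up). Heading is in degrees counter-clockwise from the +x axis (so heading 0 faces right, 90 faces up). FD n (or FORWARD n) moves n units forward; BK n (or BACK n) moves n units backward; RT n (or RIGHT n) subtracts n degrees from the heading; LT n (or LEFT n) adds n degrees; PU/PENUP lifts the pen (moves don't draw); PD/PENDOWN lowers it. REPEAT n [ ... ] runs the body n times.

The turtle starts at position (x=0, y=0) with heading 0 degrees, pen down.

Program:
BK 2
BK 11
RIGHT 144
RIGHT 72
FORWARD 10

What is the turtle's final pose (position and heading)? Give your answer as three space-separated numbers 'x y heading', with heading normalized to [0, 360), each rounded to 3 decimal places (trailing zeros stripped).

Executing turtle program step by step:
Start: pos=(0,0), heading=0, pen down
BK 2: (0,0) -> (-2,0) [heading=0, draw]
BK 11: (-2,0) -> (-13,0) [heading=0, draw]
RT 144: heading 0 -> 216
RT 72: heading 216 -> 144
FD 10: (-13,0) -> (-21.09,5.878) [heading=144, draw]
Final: pos=(-21.09,5.878), heading=144, 3 segment(s) drawn

Answer: -21.09 5.878 144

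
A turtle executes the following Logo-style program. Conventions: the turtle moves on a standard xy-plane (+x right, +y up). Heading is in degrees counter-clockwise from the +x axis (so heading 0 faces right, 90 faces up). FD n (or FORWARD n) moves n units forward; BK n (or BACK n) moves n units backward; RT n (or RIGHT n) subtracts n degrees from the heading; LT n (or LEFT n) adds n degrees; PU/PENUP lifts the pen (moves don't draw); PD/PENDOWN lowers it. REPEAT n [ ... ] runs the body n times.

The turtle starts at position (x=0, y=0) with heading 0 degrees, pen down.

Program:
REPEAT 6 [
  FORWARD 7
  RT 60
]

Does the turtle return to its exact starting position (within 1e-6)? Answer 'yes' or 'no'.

Answer: yes

Derivation:
Executing turtle program step by step:
Start: pos=(0,0), heading=0, pen down
REPEAT 6 [
  -- iteration 1/6 --
  FD 7: (0,0) -> (7,0) [heading=0, draw]
  RT 60: heading 0 -> 300
  -- iteration 2/6 --
  FD 7: (7,0) -> (10.5,-6.062) [heading=300, draw]
  RT 60: heading 300 -> 240
  -- iteration 3/6 --
  FD 7: (10.5,-6.062) -> (7,-12.124) [heading=240, draw]
  RT 60: heading 240 -> 180
  -- iteration 4/6 --
  FD 7: (7,-12.124) -> (0,-12.124) [heading=180, draw]
  RT 60: heading 180 -> 120
  -- iteration 5/6 --
  FD 7: (0,-12.124) -> (-3.5,-6.062) [heading=120, draw]
  RT 60: heading 120 -> 60
  -- iteration 6/6 --
  FD 7: (-3.5,-6.062) -> (0,0) [heading=60, draw]
  RT 60: heading 60 -> 0
]
Final: pos=(0,0), heading=0, 6 segment(s) drawn

Start position: (0, 0)
Final position: (0, 0)
Distance = 0; < 1e-6 -> CLOSED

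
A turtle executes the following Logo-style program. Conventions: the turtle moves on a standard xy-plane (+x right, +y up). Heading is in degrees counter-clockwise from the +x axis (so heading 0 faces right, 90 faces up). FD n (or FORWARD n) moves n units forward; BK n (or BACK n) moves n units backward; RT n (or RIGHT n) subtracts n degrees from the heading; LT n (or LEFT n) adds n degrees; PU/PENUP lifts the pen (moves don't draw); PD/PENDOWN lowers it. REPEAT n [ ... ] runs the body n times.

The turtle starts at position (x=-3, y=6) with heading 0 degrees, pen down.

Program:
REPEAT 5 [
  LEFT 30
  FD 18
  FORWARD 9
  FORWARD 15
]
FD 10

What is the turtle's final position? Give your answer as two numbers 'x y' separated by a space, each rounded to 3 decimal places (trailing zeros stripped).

Executing turtle program step by step:
Start: pos=(-3,6), heading=0, pen down
REPEAT 5 [
  -- iteration 1/5 --
  LT 30: heading 0 -> 30
  FD 18: (-3,6) -> (12.588,15) [heading=30, draw]
  FD 9: (12.588,15) -> (20.383,19.5) [heading=30, draw]
  FD 15: (20.383,19.5) -> (33.373,27) [heading=30, draw]
  -- iteration 2/5 --
  LT 30: heading 30 -> 60
  FD 18: (33.373,27) -> (42.373,42.588) [heading=60, draw]
  FD 9: (42.373,42.588) -> (46.873,50.383) [heading=60, draw]
  FD 15: (46.873,50.383) -> (54.373,63.373) [heading=60, draw]
  -- iteration 3/5 --
  LT 30: heading 60 -> 90
  FD 18: (54.373,63.373) -> (54.373,81.373) [heading=90, draw]
  FD 9: (54.373,81.373) -> (54.373,90.373) [heading=90, draw]
  FD 15: (54.373,90.373) -> (54.373,105.373) [heading=90, draw]
  -- iteration 4/5 --
  LT 30: heading 90 -> 120
  FD 18: (54.373,105.373) -> (45.373,120.962) [heading=120, draw]
  FD 9: (45.373,120.962) -> (40.873,128.756) [heading=120, draw]
  FD 15: (40.873,128.756) -> (33.373,141.746) [heading=120, draw]
  -- iteration 5/5 --
  LT 30: heading 120 -> 150
  FD 18: (33.373,141.746) -> (17.785,150.746) [heading=150, draw]
  FD 9: (17.785,150.746) -> (9.99,155.246) [heading=150, draw]
  FD 15: (9.99,155.246) -> (-3,162.746) [heading=150, draw]
]
FD 10: (-3,162.746) -> (-11.66,167.746) [heading=150, draw]
Final: pos=(-11.66,167.746), heading=150, 16 segment(s) drawn

Answer: -11.66 167.746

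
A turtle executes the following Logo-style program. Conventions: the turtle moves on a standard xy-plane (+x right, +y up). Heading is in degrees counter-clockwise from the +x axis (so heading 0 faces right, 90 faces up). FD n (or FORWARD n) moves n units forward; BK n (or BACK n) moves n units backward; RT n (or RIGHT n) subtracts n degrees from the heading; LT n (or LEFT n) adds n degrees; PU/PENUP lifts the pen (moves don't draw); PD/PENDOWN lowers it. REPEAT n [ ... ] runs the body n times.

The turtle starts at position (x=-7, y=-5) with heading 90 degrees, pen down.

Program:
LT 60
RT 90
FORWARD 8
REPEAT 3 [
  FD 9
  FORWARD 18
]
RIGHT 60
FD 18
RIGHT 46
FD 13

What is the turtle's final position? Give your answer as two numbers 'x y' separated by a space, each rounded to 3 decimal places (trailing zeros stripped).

Executing turtle program step by step:
Start: pos=(-7,-5), heading=90, pen down
LT 60: heading 90 -> 150
RT 90: heading 150 -> 60
FD 8: (-7,-5) -> (-3,1.928) [heading=60, draw]
REPEAT 3 [
  -- iteration 1/3 --
  FD 9: (-3,1.928) -> (1.5,9.722) [heading=60, draw]
  FD 18: (1.5,9.722) -> (10.5,25.311) [heading=60, draw]
  -- iteration 2/3 --
  FD 9: (10.5,25.311) -> (15,33.105) [heading=60, draw]
  FD 18: (15,33.105) -> (24,48.694) [heading=60, draw]
  -- iteration 3/3 --
  FD 9: (24,48.694) -> (28.5,56.488) [heading=60, draw]
  FD 18: (28.5,56.488) -> (37.5,72.076) [heading=60, draw]
]
RT 60: heading 60 -> 0
FD 18: (37.5,72.076) -> (55.5,72.076) [heading=0, draw]
RT 46: heading 0 -> 314
FD 13: (55.5,72.076) -> (64.531,62.725) [heading=314, draw]
Final: pos=(64.531,62.725), heading=314, 9 segment(s) drawn

Answer: 64.531 62.725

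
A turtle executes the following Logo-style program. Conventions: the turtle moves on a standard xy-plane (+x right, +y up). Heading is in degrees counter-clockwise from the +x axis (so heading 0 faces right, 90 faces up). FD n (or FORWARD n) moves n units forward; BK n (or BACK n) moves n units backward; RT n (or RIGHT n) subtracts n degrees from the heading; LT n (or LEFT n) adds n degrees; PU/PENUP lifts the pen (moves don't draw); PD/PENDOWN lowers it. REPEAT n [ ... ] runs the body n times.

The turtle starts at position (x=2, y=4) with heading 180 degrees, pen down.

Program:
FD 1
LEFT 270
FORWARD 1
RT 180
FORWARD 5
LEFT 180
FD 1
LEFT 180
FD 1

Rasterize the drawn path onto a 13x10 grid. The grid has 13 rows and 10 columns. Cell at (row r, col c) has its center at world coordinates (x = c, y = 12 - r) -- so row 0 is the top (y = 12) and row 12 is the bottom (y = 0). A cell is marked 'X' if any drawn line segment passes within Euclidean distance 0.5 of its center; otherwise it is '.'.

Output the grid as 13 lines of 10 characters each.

Segment 0: (2,4) -> (1,4)
Segment 1: (1,4) -> (1,5)
Segment 2: (1,5) -> (1,0)
Segment 3: (1,0) -> (1,1)
Segment 4: (1,1) -> (1,0)

Answer: ..........
..........
..........
..........
..........
..........
..........
.X........
.XX.......
.X........
.X........
.X........
.X........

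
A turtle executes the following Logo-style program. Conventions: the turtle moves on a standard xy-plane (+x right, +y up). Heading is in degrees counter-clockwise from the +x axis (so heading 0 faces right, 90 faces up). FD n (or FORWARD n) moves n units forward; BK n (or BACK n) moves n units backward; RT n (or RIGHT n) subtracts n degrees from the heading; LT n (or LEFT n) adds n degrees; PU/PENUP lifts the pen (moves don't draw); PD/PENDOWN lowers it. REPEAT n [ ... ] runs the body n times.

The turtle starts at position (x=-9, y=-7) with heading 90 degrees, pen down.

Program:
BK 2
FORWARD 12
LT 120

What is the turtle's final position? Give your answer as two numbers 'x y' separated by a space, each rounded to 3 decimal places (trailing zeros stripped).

Executing turtle program step by step:
Start: pos=(-9,-7), heading=90, pen down
BK 2: (-9,-7) -> (-9,-9) [heading=90, draw]
FD 12: (-9,-9) -> (-9,3) [heading=90, draw]
LT 120: heading 90 -> 210
Final: pos=(-9,3), heading=210, 2 segment(s) drawn

Answer: -9 3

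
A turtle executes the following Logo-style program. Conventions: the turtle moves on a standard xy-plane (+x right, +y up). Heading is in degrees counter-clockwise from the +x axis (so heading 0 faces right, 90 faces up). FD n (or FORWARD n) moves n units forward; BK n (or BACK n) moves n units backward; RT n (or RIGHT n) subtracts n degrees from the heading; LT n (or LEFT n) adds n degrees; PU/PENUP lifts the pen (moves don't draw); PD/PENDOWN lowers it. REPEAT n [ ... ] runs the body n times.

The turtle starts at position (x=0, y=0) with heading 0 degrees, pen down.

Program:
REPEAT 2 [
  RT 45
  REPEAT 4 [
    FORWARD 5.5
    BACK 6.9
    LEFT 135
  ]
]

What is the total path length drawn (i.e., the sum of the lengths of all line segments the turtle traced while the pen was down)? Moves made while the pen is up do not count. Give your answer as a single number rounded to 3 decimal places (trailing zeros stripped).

Answer: 99.2

Derivation:
Executing turtle program step by step:
Start: pos=(0,0), heading=0, pen down
REPEAT 2 [
  -- iteration 1/2 --
  RT 45: heading 0 -> 315
  REPEAT 4 [
    -- iteration 1/4 --
    FD 5.5: (0,0) -> (3.889,-3.889) [heading=315, draw]
    BK 6.9: (3.889,-3.889) -> (-0.99,0.99) [heading=315, draw]
    LT 135: heading 315 -> 90
    -- iteration 2/4 --
    FD 5.5: (-0.99,0.99) -> (-0.99,6.49) [heading=90, draw]
    BK 6.9: (-0.99,6.49) -> (-0.99,-0.41) [heading=90, draw]
    LT 135: heading 90 -> 225
    -- iteration 3/4 --
    FD 5.5: (-0.99,-0.41) -> (-4.879,-4.299) [heading=225, draw]
    BK 6.9: (-4.879,-4.299) -> (0,0.58) [heading=225, draw]
    LT 135: heading 225 -> 0
    -- iteration 4/4 --
    FD 5.5: (0,0.58) -> (5.5,0.58) [heading=0, draw]
    BK 6.9: (5.5,0.58) -> (-1.4,0.58) [heading=0, draw]
    LT 135: heading 0 -> 135
  ]
  -- iteration 2/2 --
  RT 45: heading 135 -> 90
  REPEAT 4 [
    -- iteration 1/4 --
    FD 5.5: (-1.4,0.58) -> (-1.4,6.08) [heading=90, draw]
    BK 6.9: (-1.4,6.08) -> (-1.4,-0.82) [heading=90, draw]
    LT 135: heading 90 -> 225
    -- iteration 2/4 --
    FD 5.5: (-1.4,-0.82) -> (-5.289,-4.709) [heading=225, draw]
    BK 6.9: (-5.289,-4.709) -> (-0.41,0.17) [heading=225, draw]
    LT 135: heading 225 -> 0
    -- iteration 3/4 --
    FD 5.5: (-0.41,0.17) -> (5.09,0.17) [heading=0, draw]
    BK 6.9: (5.09,0.17) -> (-1.81,0.17) [heading=0, draw]
    LT 135: heading 0 -> 135
    -- iteration 4/4 --
    FD 5.5: (-1.81,0.17) -> (-5.699,4.059) [heading=135, draw]
    BK 6.9: (-5.699,4.059) -> (-0.82,-0.82) [heading=135, draw]
    LT 135: heading 135 -> 270
  ]
]
Final: pos=(-0.82,-0.82), heading=270, 16 segment(s) drawn

Segment lengths:
  seg 1: (0,0) -> (3.889,-3.889), length = 5.5
  seg 2: (3.889,-3.889) -> (-0.99,0.99), length = 6.9
  seg 3: (-0.99,0.99) -> (-0.99,6.49), length = 5.5
  seg 4: (-0.99,6.49) -> (-0.99,-0.41), length = 6.9
  seg 5: (-0.99,-0.41) -> (-4.879,-4.299), length = 5.5
  seg 6: (-4.879,-4.299) -> (0,0.58), length = 6.9
  seg 7: (0,0.58) -> (5.5,0.58), length = 5.5
  seg 8: (5.5,0.58) -> (-1.4,0.58), length = 6.9
  seg 9: (-1.4,0.58) -> (-1.4,6.08), length = 5.5
  seg 10: (-1.4,6.08) -> (-1.4,-0.82), length = 6.9
  seg 11: (-1.4,-0.82) -> (-5.289,-4.709), length = 5.5
  seg 12: (-5.289,-4.709) -> (-0.41,0.17), length = 6.9
  seg 13: (-0.41,0.17) -> (5.09,0.17), length = 5.5
  seg 14: (5.09,0.17) -> (-1.81,0.17), length = 6.9
  seg 15: (-1.81,0.17) -> (-5.699,4.059), length = 5.5
  seg 16: (-5.699,4.059) -> (-0.82,-0.82), length = 6.9
Total = 99.2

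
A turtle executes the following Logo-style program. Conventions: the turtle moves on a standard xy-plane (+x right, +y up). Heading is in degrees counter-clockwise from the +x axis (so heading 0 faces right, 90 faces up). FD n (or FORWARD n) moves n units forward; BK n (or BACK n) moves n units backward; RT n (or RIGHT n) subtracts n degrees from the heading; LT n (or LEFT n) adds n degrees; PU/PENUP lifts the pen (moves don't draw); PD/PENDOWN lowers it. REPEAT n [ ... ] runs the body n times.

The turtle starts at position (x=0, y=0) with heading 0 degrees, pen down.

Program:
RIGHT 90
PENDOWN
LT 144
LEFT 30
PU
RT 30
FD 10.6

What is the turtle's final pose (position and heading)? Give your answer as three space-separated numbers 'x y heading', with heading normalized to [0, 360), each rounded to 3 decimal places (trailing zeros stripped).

Executing turtle program step by step:
Start: pos=(0,0), heading=0, pen down
RT 90: heading 0 -> 270
PD: pen down
LT 144: heading 270 -> 54
LT 30: heading 54 -> 84
PU: pen up
RT 30: heading 84 -> 54
FD 10.6: (0,0) -> (6.231,8.576) [heading=54, move]
Final: pos=(6.231,8.576), heading=54, 0 segment(s) drawn

Answer: 6.231 8.576 54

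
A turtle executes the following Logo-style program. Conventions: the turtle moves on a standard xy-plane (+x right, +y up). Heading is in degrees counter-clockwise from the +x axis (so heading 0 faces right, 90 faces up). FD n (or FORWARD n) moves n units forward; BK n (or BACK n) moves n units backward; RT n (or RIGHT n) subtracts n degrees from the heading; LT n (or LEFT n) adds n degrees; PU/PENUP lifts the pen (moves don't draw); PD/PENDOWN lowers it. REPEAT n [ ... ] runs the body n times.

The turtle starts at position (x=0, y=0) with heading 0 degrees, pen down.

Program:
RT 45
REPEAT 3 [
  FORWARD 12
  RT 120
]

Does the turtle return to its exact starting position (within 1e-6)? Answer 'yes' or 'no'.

Answer: yes

Derivation:
Executing turtle program step by step:
Start: pos=(0,0), heading=0, pen down
RT 45: heading 0 -> 315
REPEAT 3 [
  -- iteration 1/3 --
  FD 12: (0,0) -> (8.485,-8.485) [heading=315, draw]
  RT 120: heading 315 -> 195
  -- iteration 2/3 --
  FD 12: (8.485,-8.485) -> (-3.106,-11.591) [heading=195, draw]
  RT 120: heading 195 -> 75
  -- iteration 3/3 --
  FD 12: (-3.106,-11.591) -> (0,0) [heading=75, draw]
  RT 120: heading 75 -> 315
]
Final: pos=(0,0), heading=315, 3 segment(s) drawn

Start position: (0, 0)
Final position: (0, 0)
Distance = 0; < 1e-6 -> CLOSED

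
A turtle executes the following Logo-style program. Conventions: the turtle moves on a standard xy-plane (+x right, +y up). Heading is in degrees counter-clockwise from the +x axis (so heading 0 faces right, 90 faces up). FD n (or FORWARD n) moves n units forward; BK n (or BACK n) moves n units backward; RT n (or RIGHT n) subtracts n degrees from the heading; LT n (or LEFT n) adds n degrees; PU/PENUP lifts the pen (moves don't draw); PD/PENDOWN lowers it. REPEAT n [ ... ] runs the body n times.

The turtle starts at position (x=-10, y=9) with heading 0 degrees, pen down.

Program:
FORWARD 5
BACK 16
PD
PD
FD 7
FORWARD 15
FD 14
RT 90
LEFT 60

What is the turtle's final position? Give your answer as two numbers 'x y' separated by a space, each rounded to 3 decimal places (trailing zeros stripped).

Executing turtle program step by step:
Start: pos=(-10,9), heading=0, pen down
FD 5: (-10,9) -> (-5,9) [heading=0, draw]
BK 16: (-5,9) -> (-21,9) [heading=0, draw]
PD: pen down
PD: pen down
FD 7: (-21,9) -> (-14,9) [heading=0, draw]
FD 15: (-14,9) -> (1,9) [heading=0, draw]
FD 14: (1,9) -> (15,9) [heading=0, draw]
RT 90: heading 0 -> 270
LT 60: heading 270 -> 330
Final: pos=(15,9), heading=330, 5 segment(s) drawn

Answer: 15 9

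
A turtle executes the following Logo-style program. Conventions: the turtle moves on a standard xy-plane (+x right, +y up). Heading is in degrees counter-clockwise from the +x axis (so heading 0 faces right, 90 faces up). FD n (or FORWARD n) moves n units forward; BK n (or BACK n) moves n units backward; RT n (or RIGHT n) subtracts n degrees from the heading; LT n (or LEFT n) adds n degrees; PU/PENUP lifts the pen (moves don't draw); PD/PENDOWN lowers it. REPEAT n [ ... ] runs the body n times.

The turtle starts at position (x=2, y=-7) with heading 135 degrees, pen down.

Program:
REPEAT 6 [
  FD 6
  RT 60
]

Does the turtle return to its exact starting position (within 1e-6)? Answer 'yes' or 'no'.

Executing turtle program step by step:
Start: pos=(2,-7), heading=135, pen down
REPEAT 6 [
  -- iteration 1/6 --
  FD 6: (2,-7) -> (-2.243,-2.757) [heading=135, draw]
  RT 60: heading 135 -> 75
  -- iteration 2/6 --
  FD 6: (-2.243,-2.757) -> (-0.69,3.038) [heading=75, draw]
  RT 60: heading 75 -> 15
  -- iteration 3/6 --
  FD 6: (-0.69,3.038) -> (5.106,4.591) [heading=15, draw]
  RT 60: heading 15 -> 315
  -- iteration 4/6 --
  FD 6: (5.106,4.591) -> (9.348,0.348) [heading=315, draw]
  RT 60: heading 315 -> 255
  -- iteration 5/6 --
  FD 6: (9.348,0.348) -> (7.796,-5.447) [heading=255, draw]
  RT 60: heading 255 -> 195
  -- iteration 6/6 --
  FD 6: (7.796,-5.447) -> (2,-7) [heading=195, draw]
  RT 60: heading 195 -> 135
]
Final: pos=(2,-7), heading=135, 6 segment(s) drawn

Start position: (2, -7)
Final position: (2, -7)
Distance = 0; < 1e-6 -> CLOSED

Answer: yes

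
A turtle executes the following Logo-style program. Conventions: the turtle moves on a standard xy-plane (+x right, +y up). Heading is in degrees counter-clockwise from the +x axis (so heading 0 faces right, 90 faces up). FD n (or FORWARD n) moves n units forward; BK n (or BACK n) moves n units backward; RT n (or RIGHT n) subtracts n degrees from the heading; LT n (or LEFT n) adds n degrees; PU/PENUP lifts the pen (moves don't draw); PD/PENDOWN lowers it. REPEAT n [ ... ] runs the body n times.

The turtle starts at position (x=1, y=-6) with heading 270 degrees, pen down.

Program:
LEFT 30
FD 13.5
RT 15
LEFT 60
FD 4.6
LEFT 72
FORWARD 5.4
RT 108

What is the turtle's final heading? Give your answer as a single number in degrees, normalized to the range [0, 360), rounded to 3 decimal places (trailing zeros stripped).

Answer: 309

Derivation:
Executing turtle program step by step:
Start: pos=(1,-6), heading=270, pen down
LT 30: heading 270 -> 300
FD 13.5: (1,-6) -> (7.75,-17.691) [heading=300, draw]
RT 15: heading 300 -> 285
LT 60: heading 285 -> 345
FD 4.6: (7.75,-17.691) -> (12.193,-18.882) [heading=345, draw]
LT 72: heading 345 -> 57
FD 5.4: (12.193,-18.882) -> (15.134,-14.353) [heading=57, draw]
RT 108: heading 57 -> 309
Final: pos=(15.134,-14.353), heading=309, 3 segment(s) drawn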